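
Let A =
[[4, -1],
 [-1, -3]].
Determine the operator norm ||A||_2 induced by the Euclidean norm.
||A||_2 = sqrt((27 + sqrt(53))/2) ≈ 4.1401 (= sqrt(largest eigenvalue of A^T A))

||A||_2 = sigma_max(A) = sqrt(lambda_max(A^T A)). Form the symmetric matrix M = A^T A =
[[17, -1],
 [-1, 10]].
Its characteristic polynomial (trace, determinant of M give the coefficients) is
  p(λ) = det(λ I - M) = λ^2 - 27λ + 169.
For λ^2 - 27λ + 169 the discriminant is 53. It is nonnegative but not a perfect square, so the roots are real and irrational: λ = (27 ± sqrt(53))/2 ≈ 17.1401, 9.8599.
So the eigenvalues of A^T A are ≈ 9.8599, 17.1401 (all ≥ 0, as they must be for A^T A). The largest is λ_max = (27 + sqrt(53))/2 ≈ 17.1401, hence ||A||_2 = sqrt(λ_max) = sqrt((27 + sqrt(53))/2) ≈ 4.1401.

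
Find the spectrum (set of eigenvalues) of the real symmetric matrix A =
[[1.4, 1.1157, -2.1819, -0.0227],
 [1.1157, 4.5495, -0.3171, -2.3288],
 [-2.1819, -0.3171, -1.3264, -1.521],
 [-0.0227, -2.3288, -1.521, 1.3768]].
sigma(A) ≈ {-3, 0, 3, 6}

A is real symmetric, so its spectrum consists of real eigenvalues. Expanding the characteristic polynomial of the displayed matrix gives
  det(λ I - A) = p(λ) = λ^4 + (-6)λ^3 + (-9)λ^2 + (53.999)λ + (0).
Solving p(λ) = 0 yields eigenvalues ≈ -3, 0, 3, 6. (A is shown rounded to 4 decimals, so these recover the underlying integer eigenvalues to within that precision.)
Verification: the trace of A = 6 equals the sum of eigenvalues 6, and det(A) ≈ 0.0009 matches the eigenvalue product 0.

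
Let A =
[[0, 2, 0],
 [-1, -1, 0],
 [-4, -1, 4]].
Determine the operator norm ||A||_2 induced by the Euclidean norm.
||A||_2 ≈ 5.8276 (= sqrt(largest eigenvalue of A^T A))

||A||_2 = sigma_max(A) = sqrt(lambda_max(A^T A)). Form the symmetric matrix M = A^T A =
[[17, 5, -16],
 [5, 6, -4],
 [-16, -4, 16]].
Its characteristic polynomial (trace, sum of principal 2x2 minors, determinant of M give the coefficients) is
  p(λ) = det(λ I - M) = λ^3 - 39λ^2 + 173λ - 64.
No integer candidate from the rational root theorem (±divisors of 64) is a root, so the roots are irrational. The cubic discriminant is Δ = 17287429 > 0, so there are three distinct real roots. p(0) = -64 and p(1) = 71 have opposite signs, so a root lies in (0, 1); Newton's method refines it to λ ≈ 0.4069. p(4) = 68 and p(5) = -49 have opposite signs, so a root lies in (4, 5); Newton's method refines it to λ ≈ 4.6316. p(33) = -889 and p(34) = 38 have opposite signs, so a root lies in (33, 34); Newton's method refines it to λ ≈ 33.9615. Check (Vieta): the three roots sum to 39, matching tr M = 39.
So the eigenvalues of A^T A are ≈ 0.4069, 4.6316, 33.9615 (all ≥ 0, as they must be for A^T A). The largest is λ_max ≈ 33.9615, hence ||A||_2 = sqrt(λ_max) ≈ 5.8276.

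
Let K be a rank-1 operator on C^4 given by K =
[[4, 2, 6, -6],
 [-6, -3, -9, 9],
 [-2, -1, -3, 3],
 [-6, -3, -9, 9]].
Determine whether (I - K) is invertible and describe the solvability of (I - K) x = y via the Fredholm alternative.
(I - K) is invertible (det(I - K) = -6 ≠ 0), so for every y in C^4 the equation (I - K) x = y has a unique solution.

K has rank 1, so it is an outer product K = u v^T: every row of K is a multiple of one row vector. Reading off the entries, u = (2, -3, -1, -3) and v = (2, 1, 3, -3) (row i of K equals u_i·v^T). A rank-one matrix u v^T satisfies K u = u (v·u) and kills the (3)-dimensional subspace v^⊥, so its characteristic polynomial is lambda^3 (lambda - v·u) with v·u = tr K = 7. Hence the eigenvalues of I - K are 1 (multiplicity 3) and 1 - (7) = -6, so det(I - K) = -6. (Direct check: I - K =
[[-3, -2, -6, 6],
 [6, 4, 9, -9],
 [2, 1, 4, -3],
 [6, 3, 9, -8]]
has determinant -6.) The finite-dimensional Fredholm alternative says: either (I - K) is invertible, or ker(I - K) ≠ {0} and then range(I - K) = ker((I - K)^*)^⊥, with dim ker(I - K) = dim ker((I - K)^*). Since det(I - K) ≠ 0, 1 is not an eigenvalue of K and ker(I - K) = {0}, so we are in the first case: for every y there is a unique x = (I - K)^(-1) y. Explicitly, by the Sherman–Morrison formula, (I - u v^T)^(-1) = I + u v^T/(1 - v·u), i.e. (I - K)^(-1) = I + K/(-6).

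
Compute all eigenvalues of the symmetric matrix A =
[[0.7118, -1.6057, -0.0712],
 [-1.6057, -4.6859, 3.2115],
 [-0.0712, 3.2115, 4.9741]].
sigma(A) ≈ {-6, 1, 6}

A is real symmetric, so its spectrum consists of real eigenvalues. Expanding the characteristic polynomial of the displayed matrix gives
  det(λ I - A) = p(λ) = λ^3 + (-1)λ^2 + (-36)λ + (35.9986).
Solving p(λ) = 0 yields eigenvalues ≈ -6, 1, 6. (A is shown rounded to 4 decimals, so these recover the underlying integer eigenvalues to within that precision.)
Verification: the trace of A = 1 equals the sum of eigenvalues 1, and det(A) ≈ -35.9986 matches the eigenvalue product -36.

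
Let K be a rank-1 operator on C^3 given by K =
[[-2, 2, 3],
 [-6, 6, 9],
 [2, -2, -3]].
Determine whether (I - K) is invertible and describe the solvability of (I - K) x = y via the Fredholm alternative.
(I - K) is singular (det(I - K) = 0, i.e. 1 ∈ sigma(K)). (I - K) x = y is solvable iff y ⊥ ker((I - K)^*) = span{(-2, 2, 3)}, i.e. iff -2y_1 + 2y_2 + 3y_3 = 0. When solvable, the solutions are x = y + c·(1, 3, -1), c arbitrary (ker(I - K) = span{(1, 3, -1)}, dimension 1).

K has rank 1, so it is an outer product K = u v^T: every row of K is a multiple of one row vector. Reading off the entries, u = (1, 3, -1) and v = (-2, 2, 3) (row i of K equals u_i·v^T). A rank-one matrix u v^T satisfies K u = u (v·u) and kills the (2)-dimensional subspace v^⊥, so its characteristic polynomial is lambda^2 (lambda - v·u) with v·u = tr K = 1. Hence the eigenvalues of I - K are 1 (multiplicity 2) and 1 - (1) = 0, so det(I - K) = 0. (Direct check: I - K =
[[3, -2, -3],
 [6, -5, -9],
 [-2, 2, 4]]
has determinant 0.) So 1 is an eigenvalue of K and (I - K) is not invertible. The finite-dimensional Fredholm alternative says: either (I - K) is invertible, or ker(I - K) ≠ {0} and then range(I - K) = ker((I - K)^*)^⊥, with dim ker(I - K) = dim ker((I - K)^*). We are in the second case, so we need both kernels. Kernel of I - K: (I - K) u = u - u (v·u) = u - u = 0, so ker(I - K) = span{u} = span{(1, 3, -1)} (it is exactly 1-dimensional because rank(I - K) = 2). Kernel of the adjoint: K is real, so (I - K)^* = I - K^T = I - v u^T, and (I - v u^T) v = v - v (u·v) = 0; hence ker((I - K)^*) = span{v} = span{(-2, 2, 3)}. Therefore (I - K) x = y is solvable iff <y, v> = 0, i.e. iff -2y_1 + 2y_2 + 3y_3 = 0. When this holds, K y = u (v·y) = 0, so (I - K) y = y and x = y is a particular solution; the full solution set is the line x = y + c·u = y + c·(1, 3, -1), c ∈ C.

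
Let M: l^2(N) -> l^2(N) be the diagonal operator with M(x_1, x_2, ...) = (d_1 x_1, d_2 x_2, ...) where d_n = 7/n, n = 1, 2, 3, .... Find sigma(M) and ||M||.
sigma(M) = {7/n : n ≥ 1} ∪ {0}; ||M|| = 7

A bounded diagonal operator on l^2 with diagonal entries d_n has spectrum equal to the closure of {d_n : n ≥ 1}: every d_n is an eigenvalue (with eigenvector e_n), so {d_n} ⊂ sigma(M); the spectrum is closed, so its closure is too; and for lambda not in the closure, (M - lambda I) has bounded inverse (the diagonal entries 1/(d_n - lambda) are bounded). For our sequence d_n = 7/n, n = 1, 2, 3, ...:
  - {d_n} = {7/n : n ≥ 1}; the only limit point is 0
  - closure = {7/n : n ≥ 1} ∪ {0}
For the norm: a diagonal operator has ||M|| = sup_n |d_n|. Here d_n = 7/n is positive and decreasing, so sup_n |d_n| = d_1 = 7. So ||M|| = 7.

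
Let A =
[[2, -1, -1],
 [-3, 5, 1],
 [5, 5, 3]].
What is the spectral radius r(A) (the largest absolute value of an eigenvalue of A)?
r(A) ≈ 6.9119

The eigenvalues of A are the roots of its characteristic polynomial. With M = A (coefficients from the trace, the sum of principal 2x2 minors, and det A):
  p(λ) = det(λ I - M) = λ^3 - 10λ^2 + 28λ - 46.
No integer candidate from the rational root theorem (±divisors of 46) is a root, so the roots are irrational. The cubic discriminant is Δ = -18700 < 0, so there is one real root and a complex-conjugate pair. p(6) = -22 and p(7) = 3 have opposite signs, so a root lies in (6, 7); Newton's method refines it to λ ≈ 6.9119. Dividing out (λ - (6.9119)) leaves approximately λ^2 - 3.0881λ + 6.6552. For λ^2 - 3.0881λ + 6.6552 the discriminant is -17.0843. It is negative, so the remaining roots are the complex-conjugate pair λ ≈ 1.5441 ± 2.0667i. Their product equals the constant term, so |λ|^2 ≈ 6.6552 and |λ| ≈ 2.5798.
Thus the eigenvalues (to 4 decimals) are 6.9119 (modulus 6.9119); 1.5441 ± 2.0667i (modulus 2.5798). The spectral radius is the largest modulus: r(A) ≈ 6.9119. (Cross-check: r(A) ≤ ||A||_2 ≈ 8.0532; equality holds whenever A is normal, though it can also hold for some non-normal A.)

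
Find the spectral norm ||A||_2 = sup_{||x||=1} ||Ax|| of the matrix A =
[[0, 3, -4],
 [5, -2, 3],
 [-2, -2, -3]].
||A||_2 ≈ 7.5422 (= sqrt(largest eigenvalue of A^T A))

||A||_2 = sigma_max(A) = sqrt(lambda_max(A^T A)). Form the symmetric matrix M = A^T A =
[[29, -6, 21],
 [-6, 17, -12],
 [21, -12, 34]].
Its characteristic polynomial (trace, sum of principal 2x2 minors, determinant of M give the coefficients) is
  p(λ) = det(λ I - M) = λ^3 - 80λ^2 + 1436λ - 6889.
No integer candidate from the rational root theorem (±divisors of 6889) is a root, so the roots are irrational. The cubic discriminant is Δ = 208038069 > 0, so there are three distinct real roots. p(8) = -9 and p(9) = 284 have opposite signs, so a root lies in (8, 9); Newton's method refines it to λ ≈ 8.026. p(15) = 26 and p(16) = -297 have opposite signs, so a root lies in (15, 16); Newton's method refines it to λ ≈ 15.089. p(56) = -1737 and p(57) = 236 have opposite signs, so a root lies in (56, 57); Newton's method refines it to λ ≈ 56.885. Check (Vieta): the three roots sum to 80, matching tr M = 80.
So the eigenvalues of A^T A are ≈ 8.026, 15.089, 56.885 (all ≥ 0, as they must be for A^T A). The largest is λ_max ≈ 56.885, hence ||A||_2 = sqrt(λ_max) ≈ 7.5422.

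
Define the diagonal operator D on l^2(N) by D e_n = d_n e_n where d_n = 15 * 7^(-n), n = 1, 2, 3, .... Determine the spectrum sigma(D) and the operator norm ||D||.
sigma(D) = {15 * 7^(-n) : n ≥ 1} ∪ {0}; ||D|| = 15/7

A bounded diagonal operator on l^2 with diagonal entries d_n has spectrum equal to the closure of {d_n : n ≥ 1}: every d_n is an eigenvalue (with eigenvector e_n), so {d_n} ⊂ sigma(D); the spectrum is closed, so its closure is too; and for lambda not in the closure, (D - lambda I) has bounded inverse (the diagonal entries 1/(d_n - lambda) are bounded). For our sequence d_n = 15 * 7^(-n), n = 1, 2, 3, ...:
  - {d_n} = {15 * 7^(-n) : n ≥ 1}; the only limit point is 0
  - closure = {15 * 7^(-n) : n ≥ 1} ∪ {0}
For the norm: a diagonal operator has ||D|| = sup_n |d_n|. Here d_n = 15 * 7^(-n) is positive and decreasing, so sup_n |d_n| = d_1 = 15/7. So ||D|| = 15/7.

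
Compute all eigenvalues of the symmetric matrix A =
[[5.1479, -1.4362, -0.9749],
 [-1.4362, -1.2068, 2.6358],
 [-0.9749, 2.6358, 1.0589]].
sigma(A) ≈ {-3, 2, 6}

A is real symmetric, so its spectrum consists of real eigenvalues. Expanding the characteristic polynomial of the displayed matrix gives
  det(λ I - A) = p(λ) = λ^3 + (-5)λ^2 + (-12)λ + (36).
Solving p(λ) = 0 yields eigenvalues ≈ -3, 2, 6. (A is shown rounded to 4 decimals, so these recover the underlying integer eigenvalues to within that precision.)
Verification: the trace of A = 5 equals the sum of eigenvalues 5, and det(A) ≈ -35.9993 matches the eigenvalue product -36.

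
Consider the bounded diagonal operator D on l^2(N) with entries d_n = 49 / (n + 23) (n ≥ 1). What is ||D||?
||D|| = 49/24 (attained at n = 1)

For D diagonal, ||D|| = sup_n |d_n| = sup_n 49/(n + 23). This is positive and strictly decreasing in n, so the supremum is attained at n = 1: d_1 = 49/(1 + 23) = 49/24. Hence ||D|| = 49/24.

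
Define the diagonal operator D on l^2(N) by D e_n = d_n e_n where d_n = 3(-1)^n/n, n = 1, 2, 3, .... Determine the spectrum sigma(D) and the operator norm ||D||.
sigma(D) = {3(-1)^n/n : n ≥ 1} ∪ {0}; ||D|| = 3

A bounded diagonal operator on l^2 with diagonal entries d_n has spectrum equal to the closure of {d_n : n ≥ 1}: every d_n is an eigenvalue (with eigenvector e_n), so {d_n} ⊂ sigma(D); the spectrum is closed, so its closure is too; and for lambda not in the closure, (D - lambda I) has bounded inverse (the diagonal entries 1/(d_n - lambda) are bounded). For our sequence d_n = 3(-1)^n/n, n = 1, 2, 3, ...:
  - {d_n} = {3(-1)^n/n : n ≥ 1}; the only limit point is 0
  - closure = {3(-1)^n/n : n ≥ 1} ∪ {0}
For the norm: a diagonal operator has ||D|| = sup_n |d_n|. Here |d_n| = 3/n is decreasing, so sup_n |d_n| = |d_1| = 3. So ||D|| = 3.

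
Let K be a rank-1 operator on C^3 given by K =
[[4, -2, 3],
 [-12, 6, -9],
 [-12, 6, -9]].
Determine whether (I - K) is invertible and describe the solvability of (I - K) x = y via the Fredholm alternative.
(I - K) is singular (det(I - K) = 0, i.e. 1 ∈ sigma(K)). (I - K) x = y is solvable iff y ⊥ ker((I - K)^*) = span{(4, -2, 3)}, i.e. iff 4y_1 - 2y_2 + 3y_3 = 0. When solvable, the solutions are x = y + c·(1, -3, -3), c arbitrary (ker(I - K) = span{(1, -3, -3)}, dimension 1).

K has rank 1, so it is an outer product K = u v^T: every row of K is a multiple of one row vector. Reading off the entries, u = (1, -3, -3) and v = (4, -2, 3) (row i of K equals u_i·v^T). A rank-one matrix u v^T satisfies K u = u (v·u) and kills the (2)-dimensional subspace v^⊥, so its characteristic polynomial is lambda^2 (lambda - v·u) with v·u = tr K = 1. Hence the eigenvalues of I - K are 1 (multiplicity 2) and 1 - (1) = 0, so det(I - K) = 0. (Direct check: I - K =
[[-3, 2, -3],
 [12, -5, 9],
 [12, -6, 10]]
has determinant 0.) So 1 is an eigenvalue of K and (I - K) is not invertible. The finite-dimensional Fredholm alternative says: either (I - K) is invertible, or ker(I - K) ≠ {0} and then range(I - K) = ker((I - K)^*)^⊥, with dim ker(I - K) = dim ker((I - K)^*). We are in the second case, so we need both kernels. Kernel of I - K: (I - K) u = u - u (v·u) = u - u = 0, so ker(I - K) = span{u} = span{(1, -3, -3)} (it is exactly 1-dimensional because rank(I - K) = 2). Kernel of the adjoint: K is real, so (I - K)^* = I - K^T = I - v u^T, and (I - v u^T) v = v - v (u·v) = 0; hence ker((I - K)^*) = span{v} = span{(4, -2, 3)}. Therefore (I - K) x = y is solvable iff <y, v> = 0, i.e. iff 4y_1 - 2y_2 + 3y_3 = 0. When this holds, K y = u (v·y) = 0, so (I - K) y = y and x = y is a particular solution; the full solution set is the line x = y + c·u = y + c·(1, -3, -3), c ∈ C.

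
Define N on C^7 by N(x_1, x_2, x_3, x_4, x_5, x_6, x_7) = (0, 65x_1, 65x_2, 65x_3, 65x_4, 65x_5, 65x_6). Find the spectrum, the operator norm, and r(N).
sigma(N) = {0}; ||N|| = 65; r(N) = 0. (N is nilpotent with N^7 = 0.)

On C^7, N is a strictly lower-triangular matrix with 65 on the subdiagonal and zeros elsewhere, so its characteristic polynomial is lambda^7 and every eigenvalue is 0: sigma(N) = {0}. For the operator norm, N e_i = 65e_{i+1} for i = 1, ..., 6 and N e_7 = 0, so the singular values of N are 65 (with multiplicity 6) and 0; hence ||N|| = 65. The spectral radius r(N) = max|lambda| = 0. Note ||N|| > r(N) — characteristic of non-normal nilpotent operators. Indeed N^7 = 0.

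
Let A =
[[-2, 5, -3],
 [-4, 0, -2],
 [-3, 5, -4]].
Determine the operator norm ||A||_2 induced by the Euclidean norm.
||A||_2 ≈ 9.7599 (= sqrt(largest eigenvalue of A^T A))

||A||_2 = sigma_max(A) = sqrt(lambda_max(A^T A)). Form the symmetric matrix M = A^T A =
[[29, -25, 26],
 [-25, 50, -35],
 [26, -35, 29]].
Its characteristic polynomial (trace, sum of principal 2x2 minors, determinant of M give the coefficients) is
  p(λ) = det(λ I - M) = λ^3 - 108λ^2 + 1215λ - 100.
No integer candidate from the rational root theorem (±divisors of 100) is a root, so the roots are irrational. The cubic discriminant is Δ = 9776276100 > 0, so there are three distinct real roots. p(0) = -100 and p(1) = 1008 have opposite signs, so a root lies in (0, 1); Newton's method refines it to λ ≈ 0.0829. p(12) = 656 and p(13) = -360 have opposite signs, so a root lies in (12, 13); Newton's method refines it to λ ≈ 12.6612. p(95) = -2000 and p(96) = 5948 have opposite signs, so a root lies in (95, 96); Newton's method refines it to λ ≈ 95.2559. Check (Vieta): the three roots sum to 108, matching tr M = 108.
So the eigenvalues of A^T A are ≈ 0.0829, 12.6612, 95.2559 (all ≥ 0, as they must be for A^T A). The largest is λ_max ≈ 95.2559, hence ||A||_2 = sqrt(λ_max) ≈ 9.7599.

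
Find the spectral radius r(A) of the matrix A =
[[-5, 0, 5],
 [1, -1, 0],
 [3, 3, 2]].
r(A) = (8 + sqrt(24))/2 ≈ 6.4495

The eigenvalues of A are the roots of its characteristic polynomial. With M = A (coefficients from the trace, the sum of principal 2x2 minors, and det A):
  p(λ) = det(λ I - M) = λ^3 + 4λ^2 - 22λ - 40.
By the rational root theorem any rational root is an integer divisor of 40. Testing λ = 4: p(4) = 64 + 64 - 88 - 40 = 0, so λ = 4 is a root. Dividing out (λ - 4) leaves p(λ) = (λ - 4)(λ^2 + 8λ + 10). For λ^2 + 8λ + 10 the discriminant is 24. It is nonnegative but not a perfect square, so the roots are real and irrational: λ = (-8 ± sqrt(24))/2 ≈ -1.5505, -6.4495.
Thus the eigenvalues (to 4 decimals) are -1.5505 (modulus 1.5505); -6.4495 (modulus 6.4495); 4 (modulus 4). The spectral radius is the largest modulus: r(A) = (8 + sqrt(24))/2 ≈ 6.4495. (Cross-check: r(A) ≤ ||A||_2 ≈ 7.1665; equality holds whenever A is normal, though it can also hold for some non-normal A.)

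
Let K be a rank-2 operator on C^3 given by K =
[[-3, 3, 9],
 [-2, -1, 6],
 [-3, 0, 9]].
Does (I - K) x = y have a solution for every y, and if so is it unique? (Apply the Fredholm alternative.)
(I - K) is invertible (det(I - K) = -4 ≠ 0), so for every y in C^3 the equation (I - K) x = y has a unique solution.

K has rank 2 and factors as K = U V^T = u1 v1^T + u2 v2^T with u1 = (0, -3, -3), v1 = (0, 1, 0), u2 = (3, 2, 3), v2 = (-1, 1, 3) (multiplying out reproduces the displayed K). The nonzero eigenvalues of U V^T coincide with those of the 2 x 2 matrix G = V^T U = [[v1·u1, v1·u2], [v2·u1, v2·u2]] = [[-3, 2], [-12, 8]], and by the Sylvester determinant identity det(I_3 - U V^T) = det(I_2 - V^T U) = det([[4, -2], [12, -7]]) = (4)(-7) - (-2)(12) = -4. (Direct check: I - K =
[[4, -3, -9],
 [2, 2, -6],
 [3, 0, -8]]
has determinant -4.) The finite-dimensional Fredholm alternative says: either (I - K) is invertible, or ker(I - K) ≠ {0} and then range(I - K) = ker((I - K)^*)^⊥, with dim ker(I - K) = dim ker((I - K)^*). Since det(I - K) ≠ 0, 1 is not an eigenvalue of K and ker(I - K) = {0}, so we are in the first case: for every y there is a unique x = (I - K)^(-1) y. (Explicitly, by the Woodbury identity, (I - U V^T)^(-1) = I + U (I_2 - G)^(-1) V^T.)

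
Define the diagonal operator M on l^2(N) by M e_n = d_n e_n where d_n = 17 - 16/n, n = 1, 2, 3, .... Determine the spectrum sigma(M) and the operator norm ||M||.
sigma(M) = {17 - 16/n : n ≥ 1} ∪ {17}; ||M|| = 17

A bounded diagonal operator on l^2 with diagonal entries d_n has spectrum equal to the closure of {d_n : n ≥ 1}: every d_n is an eigenvalue (with eigenvector e_n), so {d_n} ⊂ sigma(M); the spectrum is closed, so its closure is too; and for lambda not in the closure, (M - lambda I) has bounded inverse (the diagonal entries 1/(d_n - lambda) are bounded). For our sequence d_n = 17 - 16/n, n = 1, 2, 3, ...:
  - {d_n} = {17 - 16/n : n ≥ 1}; the only limit point is 17
  - closure = {17 - 16/n : n ≥ 1} ∪ {17}
For the norm: a diagonal operator has ||M|| = sup_n |d_n|. Here d_n = 17 - 16/n increases monotonically from d_1 = 1 toward 17, with all terms in [1, 17); so sup_n |d_n| = 17 (the supremum is the limit, not attained). So ||M|| = 17.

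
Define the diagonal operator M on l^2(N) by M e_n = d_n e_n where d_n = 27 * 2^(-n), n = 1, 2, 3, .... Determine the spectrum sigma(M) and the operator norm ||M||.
sigma(M) = {27 * 2^(-n) : n ≥ 1} ∪ {0}; ||M|| = 27/2

A bounded diagonal operator on l^2 with diagonal entries d_n has spectrum equal to the closure of {d_n : n ≥ 1}: every d_n is an eigenvalue (with eigenvector e_n), so {d_n} ⊂ sigma(M); the spectrum is closed, so its closure is too; and for lambda not in the closure, (M - lambda I) has bounded inverse (the diagonal entries 1/(d_n - lambda) are bounded). For our sequence d_n = 27 * 2^(-n), n = 1, 2, 3, ...:
  - {d_n} = {27 * 2^(-n) : n ≥ 1}; the only limit point is 0
  - closure = {27 * 2^(-n) : n ≥ 1} ∪ {0}
For the norm: a diagonal operator has ||M|| = sup_n |d_n|. Here d_n = 27 * 2^(-n) is positive and decreasing, so sup_n |d_n| = d_1 = 27/2. So ||M|| = 27/2.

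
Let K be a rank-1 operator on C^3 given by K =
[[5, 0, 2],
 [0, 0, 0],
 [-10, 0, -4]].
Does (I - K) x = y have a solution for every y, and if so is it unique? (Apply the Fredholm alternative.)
(I - K) is singular (det(I - K) = 0, i.e. 1 ∈ sigma(K)). (I - K) x = y is solvable iff y ⊥ ker((I - K)^*) = span{(5, 0, 2)}, i.e. iff 5y_1 + 2y_3 = 0. When solvable, the solutions are x = y + c·(1, 0, -2), c arbitrary (ker(I - K) = span{(1, 0, -2)}, dimension 1).

K has rank 1, so it is an outer product K = u v^T: every row of K is a multiple of one row vector. Reading off the entries, u = (1, 0, -2) and v = (5, 0, 2) (row i of K equals u_i·v^T). A rank-one matrix u v^T satisfies K u = u (v·u) and kills the (2)-dimensional subspace v^⊥, so its characteristic polynomial is lambda^2 (lambda - v·u) with v·u = tr K = 1. Hence the eigenvalues of I - K are 1 (multiplicity 2) and 1 - (1) = 0, so det(I - K) = 0. (Direct check: I - K =
[[-4, 0, -2],
 [0, 1, 0],
 [10, 0, 5]]
has determinant 0.) So 1 is an eigenvalue of K and (I - K) is not invertible. The finite-dimensional Fredholm alternative says: either (I - K) is invertible, or ker(I - K) ≠ {0} and then range(I - K) = ker((I - K)^*)^⊥, with dim ker(I - K) = dim ker((I - K)^*). We are in the second case, so we need both kernels. Kernel of I - K: (I - K) u = u - u (v·u) = u - u = 0, so ker(I - K) = span{u} = span{(1, 0, -2)} (it is exactly 1-dimensional because rank(I - K) = 2). Kernel of the adjoint: K is real, so (I - K)^* = I - K^T = I - v u^T, and (I - v u^T) v = v - v (u·v) = 0; hence ker((I - K)^*) = span{v} = span{(5, 0, 2)}. Therefore (I - K) x = y is solvable iff <y, v> = 0, i.e. iff 5y_1 + 2y_3 = 0. When this holds, K y = u (v·y) = 0, so (I - K) y = y and x = y is a particular solution; the full solution set is the line x = y + c·u = y + c·(1, 0, -2), c ∈ C.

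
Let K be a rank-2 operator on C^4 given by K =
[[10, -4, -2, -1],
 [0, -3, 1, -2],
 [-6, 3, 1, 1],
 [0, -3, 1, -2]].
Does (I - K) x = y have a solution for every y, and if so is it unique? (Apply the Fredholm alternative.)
(I - K) is invertible (det(I - K) = -66 ≠ 0), so for every y in C^4 the equation (I - K) x = y has a unique solution.

K has rank 2 and factors as K = U V^T = u1 v1^T + u2 v2^T with u1 = (-3, -1, 2, -1), v1 = (-2, 2, 0, 1), u2 = (2, -1, -1, -1), v2 = (2, 1, -1, 1) (multiplying out reproduces the displayed K). The nonzero eigenvalues of U V^T coincide with those of the 2 x 2 matrix G = V^T U = [[v1·u1, v1·u2], [v2·u1, v2·u2]] = [[3, -7], [-10, 3]], and by the Sylvester determinant identity det(I_4 - U V^T) = det(I_2 - V^T U) = det([[-2, 7], [10, -2]]) = (-2)(-2) - (7)(10) = -66. (Direct check: I - K =
[[-9, 4, 2, 1],
 [0, 4, -1, 2],
 [6, -3, 0, -1],
 [0, 3, -1, 3]]
has determinant -66.) The finite-dimensional Fredholm alternative says: either (I - K) is invertible, or ker(I - K) ≠ {0} and then range(I - K) = ker((I - K)^*)^⊥, with dim ker(I - K) = dim ker((I - K)^*). Since det(I - K) ≠ 0, 1 is not an eigenvalue of K and ker(I - K) = {0}, so we are in the first case: for every y there is a unique x = (I - K)^(-1) y. (Explicitly, by the Woodbury identity, (I - U V^T)^(-1) = I + U (I_2 - G)^(-1) V^T.)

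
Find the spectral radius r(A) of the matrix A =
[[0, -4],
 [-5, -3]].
r(A) = (3 + sqrt(89))/2 ≈ 6.217

The eigenvalues of A are the roots of its characteristic polynomial. With M = A (coefficients from the trace and determinant):
  p(λ) = det(λ I - M) = λ^2 + 3λ - 20.
For λ^2 + 3λ - 20 the discriminant is 89. It is nonnegative but not a perfect square, so the roots are real and irrational: λ = (-3 ± sqrt(89))/2 ≈ 3.217, -6.217.
Thus the eigenvalues (to 4 decimals) are 3.217 (modulus 3.217); -6.217 (modulus 6.217). The spectral radius is the largest modulus: r(A) = (3 + sqrt(89))/2 ≈ 6.217. (Cross-check: r(A) ≤ ||A||_2 ≈ 6.3246; equality holds whenever A is normal, though it can also hold for some non-normal A.)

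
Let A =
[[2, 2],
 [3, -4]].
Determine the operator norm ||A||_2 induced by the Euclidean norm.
||A||_2 = sqrt((33 + sqrt(305))/2) ≈ 5.0232 (= sqrt(largest eigenvalue of A^T A))

||A||_2 = sigma_max(A) = sqrt(lambda_max(A^T A)). Form the symmetric matrix M = A^T A =
[[13, -8],
 [-8, 20]].
Its characteristic polynomial (trace, determinant of M give the coefficients) is
  p(λ) = det(λ I - M) = λ^2 - 33λ + 196.
For λ^2 - 33λ + 196 the discriminant is 305. It is nonnegative but not a perfect square, so the roots are real and irrational: λ = (33 ± sqrt(305))/2 ≈ 25.2321, 7.7679.
So the eigenvalues of A^T A are ≈ 7.7679, 25.2321 (all ≥ 0, as they must be for A^T A). The largest is λ_max = (33 + sqrt(305))/2 ≈ 25.2321, hence ||A||_2 = sqrt(λ_max) = sqrt((33 + sqrt(305))/2) ≈ 5.0232.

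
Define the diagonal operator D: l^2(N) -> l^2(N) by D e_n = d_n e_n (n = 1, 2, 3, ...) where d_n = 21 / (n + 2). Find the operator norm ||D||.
||D|| = 7 (attained at n = 1)

For D diagonal, ||D|| = sup_n |d_n| = sup_n 21/(n + 2). This is positive and strictly decreasing in n, so the supremum is attained at n = 1: d_1 = 21/(1 + 2) = 7. Hence ||D|| = 7.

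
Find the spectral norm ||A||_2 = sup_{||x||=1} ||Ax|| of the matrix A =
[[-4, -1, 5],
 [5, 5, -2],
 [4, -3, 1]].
||A||_2 ≈ 9.1904 (= sqrt(largest eigenvalue of A^T A))

||A||_2 = sigma_max(A) = sqrt(lambda_max(A^T A)). Form the symmetric matrix M = A^T A =
[[57, 17, -26],
 [17, 35, -18],
 [-26, -18, 30]].
Its characteristic polynomial (trace, sum of principal 2x2 minors, determinant of M give the coefficients) is
  p(λ) = det(λ I - M) = λ^3 - 122λ^2 + 3466λ - 24964.
No integer candidate from the rational root theorem (±divisors of 24964) is a root, so the roots are irrational. The cubic discriminant is Δ = 4113058144 > 0, so there are three distinct real roots. p(11) = -269 and p(12) = 788 have opposite signs, so a root lies in (11, 12); Newton's method refines it to λ ≈ 11.2394. p(26) = 256 and p(27) = -637 have opposite signs, so a root lies in (26, 27); Newton's method refines it to λ ≈ 26.2967. p(84) = -1948 and p(85) = 2321 have opposite signs, so a root lies in (84, 85); Newton's method refines it to λ ≈ 84.464. Check (Vieta): the three roots sum to 122, matching tr M = 122.
So the eigenvalues of A^T A are ≈ 11.2394, 26.2967, 84.464 (all ≥ 0, as they must be for A^T A). The largest is λ_max ≈ 84.464, hence ||A||_2 = sqrt(λ_max) ≈ 9.1904.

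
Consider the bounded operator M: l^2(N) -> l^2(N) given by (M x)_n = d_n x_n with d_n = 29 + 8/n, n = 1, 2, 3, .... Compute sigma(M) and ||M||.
sigma(M) = {29 + 8/n : n ≥ 1} ∪ {29}; ||M|| = 37

A bounded diagonal operator on l^2 with diagonal entries d_n has spectrum equal to the closure of {d_n : n ≥ 1}: every d_n is an eigenvalue (with eigenvector e_n), so {d_n} ⊂ sigma(M); the spectrum is closed, so its closure is too; and for lambda not in the closure, (M - lambda I) has bounded inverse (the diagonal entries 1/(d_n - lambda) are bounded). For our sequence d_n = 29 + 8/n, n = 1, 2, 3, ...:
  - {d_n} = {29 + 8/n : n ≥ 1}; the only limit point is 29
  - closure = {29 + 8/n : n ≥ 1} ∪ {29}
For the norm: a diagonal operator has ||M|| = sup_n |d_n|. Here d_n = 29 + 8/n is positive and decreasing, so sup_n |d_n| = d_1 = 29 + 8 = 37. So ||M|| = 37.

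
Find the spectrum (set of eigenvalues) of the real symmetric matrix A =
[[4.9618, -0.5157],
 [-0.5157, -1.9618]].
sigma(A) ≈ {-2, 5}

A is real symmetric, so its spectrum consists of real eigenvalues. Expanding the characteristic polynomial of the displayed matrix gives
  det(λ I - A) = p(λ) = λ^2 + (-3)λ + (-10).
Solving p(λ) = 0 yields eigenvalues ≈ -2, 5. (A is shown rounded to 4 decimals, so these recover the underlying integer eigenvalues to within that precision.)
Verification: the trace of A = 3 equals the sum of eigenvalues 3, and det(A) ≈ -10.0000 matches the eigenvalue product -10.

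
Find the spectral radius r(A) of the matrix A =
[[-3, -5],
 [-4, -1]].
r(A) = (4 + sqrt(84))/2 ≈ 6.5826

The eigenvalues of A are the roots of its characteristic polynomial. With M = A (coefficients from the trace and determinant):
  p(λ) = det(λ I - M) = λ^2 + 4λ - 17.
For λ^2 + 4λ - 17 the discriminant is 84. It is nonnegative but not a perfect square, so the roots are real and irrational: λ = (-4 ± sqrt(84))/2 ≈ 2.5826, -6.5826.
Thus the eigenvalues (to 4 decimals) are 2.5826 (modulus 2.5826); -6.5826 (modulus 6.5826). The spectral radius is the largest modulus: r(A) = (4 + sqrt(84))/2 ≈ 6.5826. (Cross-check: r(A) ≤ ||A||_2 ≈ 6.6713; equality holds whenever A is normal, though it can also hold for some non-normal A.)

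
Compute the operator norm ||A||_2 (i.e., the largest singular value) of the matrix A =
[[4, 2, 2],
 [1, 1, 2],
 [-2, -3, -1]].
||A||_2 ≈ 6.3346 (= sqrt(largest eigenvalue of A^T A))

||A||_2 = sigma_max(A) = sqrt(lambda_max(A^T A)). Form the symmetric matrix M = A^T A =
[[21, 15, 12],
 [15, 14, 9],
 [12, 9, 9]].
Its characteristic polynomial (trace, sum of principal 2x2 minors, determinant of M give the coefficients) is
  p(λ) = det(λ I - M) = λ^3 - 44λ^2 + 159λ - 144.
No integer candidate from the rational root theorem (±divisors of 144) is a root, so the roots are irrational. The cubic discriminant is Δ = 1373076 > 0, so there are three distinct real roots. p(1) = -28 and p(2) = 6 have opposite signs, so a root lies in (1, 2); Newton's method refines it to λ ≈ 1.5347. p(2) = 6 and p(3) = -36 have opposite signs, so a root lies in (2, 3); Newton's method refines it to λ ≈ 2.3382. p(40) = -184 and p(41) = 1332 have opposite signs, so a root lies in (40, 41); Newton's method refines it to λ ≈ 40.127. Check (Vieta): the three roots sum to 44, matching tr M = 44.
So the eigenvalues of A^T A are ≈ 1.5347, 2.3382, 40.127 (all ≥ 0, as they must be for A^T A). The largest is λ_max ≈ 40.127, hence ||A||_2 = sqrt(λ_max) ≈ 6.3346.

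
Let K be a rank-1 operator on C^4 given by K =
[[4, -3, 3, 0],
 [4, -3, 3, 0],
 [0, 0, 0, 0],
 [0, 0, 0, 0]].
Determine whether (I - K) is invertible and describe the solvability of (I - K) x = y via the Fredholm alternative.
(I - K) is singular (det(I - K) = 0, i.e. 1 ∈ sigma(K)). (I - K) x = y is solvable iff y ⊥ ker((I - K)^*) = span{(4, -3, 3, 0)}, i.e. iff 4y_1 - 3y_2 + 3y_3 = 0. When solvable, the solutions are x = y + c·(1, 1, 0, 0), c arbitrary (ker(I - K) = span{(1, 1, 0, 0)}, dimension 1).

K has rank 1, so it is an outer product K = u v^T: every row of K is a multiple of one row vector. Reading off the entries, u = (1, 1, 0, 0) and v = (4, -3, 3, 0) (row i of K equals u_i·v^T). A rank-one matrix u v^T satisfies K u = u (v·u) and kills the (3)-dimensional subspace v^⊥, so its characteristic polynomial is lambda^3 (lambda - v·u) with v·u = tr K = 1. Hence the eigenvalues of I - K are 1 (multiplicity 3) and 1 - (1) = 0, so det(I - K) = 0. (Direct check: I - K =
[[-3, 3, -3, 0],
 [-4, 4, -3, 0],
 [0, 0, 1, 0],
 [0, 0, 0, 1]]
has determinant 0.) So 1 is an eigenvalue of K and (I - K) is not invertible. The finite-dimensional Fredholm alternative says: either (I - K) is invertible, or ker(I - K) ≠ {0} and then range(I - K) = ker((I - K)^*)^⊥, with dim ker(I - K) = dim ker((I - K)^*). We are in the second case, so we need both kernels. Kernel of I - K: (I - K) u = u - u (v·u) = u - u = 0, so ker(I - K) = span{u} = span{(1, 1, 0, 0)} (it is exactly 1-dimensional because rank(I - K) = 3). Kernel of the adjoint: K is real, so (I - K)^* = I - K^T = I - v u^T, and (I - v u^T) v = v - v (u·v) = 0; hence ker((I - K)^*) = span{v} = span{(4, -3, 3, 0)}. Therefore (I - K) x = y is solvable iff <y, v> = 0, i.e. iff 4y_1 - 3y_2 + 3y_3 = 0. When this holds, K y = u (v·y) = 0, so (I - K) y = y and x = y is a particular solution; the full solution set is the line x = y + c·u = y + c·(1, 1, 0, 0), c ∈ C.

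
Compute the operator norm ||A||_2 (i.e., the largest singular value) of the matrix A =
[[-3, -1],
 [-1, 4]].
||A||_2 = sqrt((27 + sqrt(53))/2) ≈ 4.1401 (= sqrt(largest eigenvalue of A^T A))

||A||_2 = sigma_max(A) = sqrt(lambda_max(A^T A)). Form the symmetric matrix M = A^T A =
[[10, -1],
 [-1, 17]].
Its characteristic polynomial (trace, determinant of M give the coefficients) is
  p(λ) = det(λ I - M) = λ^2 - 27λ + 169.
For λ^2 - 27λ + 169 the discriminant is 53. It is nonnegative but not a perfect square, so the roots are real and irrational: λ = (27 ± sqrt(53))/2 ≈ 17.1401, 9.8599.
So the eigenvalues of A^T A are ≈ 9.8599, 17.1401 (all ≥ 0, as they must be for A^T A). The largest is λ_max = (27 + sqrt(53))/2 ≈ 17.1401, hence ||A||_2 = sqrt(λ_max) = sqrt((27 + sqrt(53))/2) ≈ 4.1401.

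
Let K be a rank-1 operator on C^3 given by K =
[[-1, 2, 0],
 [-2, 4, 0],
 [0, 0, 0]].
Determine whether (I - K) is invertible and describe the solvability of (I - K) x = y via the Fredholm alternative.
(I - K) is invertible (det(I - K) = -2 ≠ 0), so for every y in C^3 the equation (I - K) x = y has a unique solution.

K has rank 1, so it is an outer product K = u v^T: every row of K is a multiple of one row vector. Reading off the entries, u = (1, 2, 0) and v = (-1, 2, 0) (row i of K equals u_i·v^T). A rank-one matrix u v^T satisfies K u = u (v·u) and kills the (2)-dimensional subspace v^⊥, so its characteristic polynomial is lambda^2 (lambda - v·u) with v·u = tr K = 3. Hence the eigenvalues of I - K are 1 (multiplicity 2) and 1 - (3) = -2, so det(I - K) = -2. (Direct check: I - K =
[[2, -2, 0],
 [2, -3, 0],
 [0, 0, 1]]
has determinant -2.) The finite-dimensional Fredholm alternative says: either (I - K) is invertible, or ker(I - K) ≠ {0} and then range(I - K) = ker((I - K)^*)^⊥, with dim ker(I - K) = dim ker((I - K)^*). Since det(I - K) ≠ 0, 1 is not an eigenvalue of K and ker(I - K) = {0}, so we are in the first case: for every y there is a unique x = (I - K)^(-1) y. Explicitly, by the Sherman–Morrison formula, (I - u v^T)^(-1) = I + u v^T/(1 - v·u), i.e. (I - K)^(-1) = I + K/(-2).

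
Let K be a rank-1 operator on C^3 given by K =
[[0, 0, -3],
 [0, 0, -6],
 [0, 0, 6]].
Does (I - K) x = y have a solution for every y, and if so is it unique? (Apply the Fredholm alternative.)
(I - K) is invertible (det(I - K) = -5 ≠ 0), so for every y in C^3 the equation (I - K) x = y has a unique solution.

K has rank 1, so it is an outer product K = u v^T: every row of K is a multiple of one row vector. Reading off the entries, u = (-1, -2, 2) and v = (0, 0, 3) (row i of K equals u_i·v^T). A rank-one matrix u v^T satisfies K u = u (v·u) and kills the (2)-dimensional subspace v^⊥, so its characteristic polynomial is lambda^2 (lambda - v·u) with v·u = tr K = 6. Hence the eigenvalues of I - K are 1 (multiplicity 2) and 1 - (6) = -5, so det(I - K) = -5. (Direct check: I - K =
[[1, 0, 3],
 [0, 1, 6],
 [0, 0, -5]]
has determinant -5.) The finite-dimensional Fredholm alternative says: either (I - K) is invertible, or ker(I - K) ≠ {0} and then range(I - K) = ker((I - K)^*)^⊥, with dim ker(I - K) = dim ker((I - K)^*). Since det(I - K) ≠ 0, 1 is not an eigenvalue of K and ker(I - K) = {0}, so we are in the first case: for every y there is a unique x = (I - K)^(-1) y. Explicitly, by the Sherman–Morrison formula, (I - u v^T)^(-1) = I + u v^T/(1 - v·u), i.e. (I - K)^(-1) = I + K/(-5).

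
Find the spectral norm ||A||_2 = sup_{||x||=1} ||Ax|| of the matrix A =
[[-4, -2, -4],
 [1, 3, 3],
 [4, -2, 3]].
||A||_2 ≈ 8.156 (= sqrt(largest eigenvalue of A^T A))

||A||_2 = sigma_max(A) = sqrt(lambda_max(A^T A)). Form the symmetric matrix M = A^T A =
[[33, 3, 31],
 [3, 17, 11],
 [31, 11, 34]].
Its characteristic polynomial (trace, sum of principal 2x2 minors, determinant of M give the coefficients) is
  p(λ) = det(λ I - M) = λ^3 - 84λ^2 + 1170λ - 484.
No integer candidate from the rational root theorem (±divisors of 484) is a root, so the roots are irrational. The cubic discriminant is Δ = 2954921904 > 0, so there are three distinct real roots. p(0) = -484 and p(1) = 603 have opposite signs, so a root lies in (0, 1); Newton's method refines it to λ ≈ 0.4267. p(17) = 43 and p(18) = -808 have opposite signs, so a root lies in (17, 18); Newton's method refines it to λ ≈ 17.0524. p(66) = -1672 and p(67) = 1593 have opposite signs, so a root lies in (66, 67); Newton's method refines it to λ ≈ 66.5209. Check (Vieta): the three roots sum to 84, matching tr M = 84.
So the eigenvalues of A^T A are ≈ 0.4267, 17.0524, 66.5209 (all ≥ 0, as they must be for A^T A). The largest is λ_max ≈ 66.5209, hence ||A||_2 = sqrt(λ_max) ≈ 8.156.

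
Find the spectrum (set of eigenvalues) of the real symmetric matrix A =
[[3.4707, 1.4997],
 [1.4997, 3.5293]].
sigma(A) ≈ {2, 5}

A is real symmetric, so its spectrum consists of real eigenvalues. Expanding the characteristic polynomial of the displayed matrix gives
  det(λ I - A) = p(λ) = λ^2 + (-7)λ + (10).
Solving p(λ) = 0 yields eigenvalues ≈ 2, 5. (A is shown rounded to 4 decimals, so these recover the underlying integer eigenvalues to within that precision.)
Verification: the trace of A = 7 equals the sum of eigenvalues 7, and det(A) ≈ 10.0000 matches the eigenvalue product 10.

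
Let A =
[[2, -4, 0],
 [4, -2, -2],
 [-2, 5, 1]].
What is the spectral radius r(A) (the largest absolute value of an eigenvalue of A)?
r(A) ≈ 4.6695

The eigenvalues of A are the roots of its characteristic polynomial. With M = A (coefficients from the trace, the sum of principal 2x2 minors, and det A):
  p(λ) = det(λ I - M) = λ^3 - λ^2 + 22λ - 16.
No integer candidate from the rational root theorem (±divisors of 16) is a root, so the roots are irrational. The cubic discriminant is Δ = -42748 < 0, so there is one real root and a complex-conjugate pair. p(0) = -16 and p(1) = 6 have opposite signs, so a root lies in (0, 1); Newton's method refines it to λ ≈ 0.7338. Dividing out (λ - (0.7338)) leaves approximately λ^2 - 0.2662λ + 21.8047. For λ^2 - 0.2662λ + 21.8047 the discriminant is -87.1478. It is negative, so the remaining roots are the complex-conjugate pair λ ≈ 0.1331 ± 4.6676i. Their product equals the constant term, so |λ|^2 ≈ 21.8047 and |λ| ≈ 4.6695.
Thus the eigenvalues (to 4 decimals) are 0.7338 (modulus 0.7338); 0.1331 ± 4.6676i (modulus 4.6695). The spectral radius is the largest modulus: r(A) ≈ 4.6695. (Cross-check: r(A) ≤ ||A||_2 ≈ 8.0852; equality holds whenever A is normal, though it can also hold for some non-normal A.)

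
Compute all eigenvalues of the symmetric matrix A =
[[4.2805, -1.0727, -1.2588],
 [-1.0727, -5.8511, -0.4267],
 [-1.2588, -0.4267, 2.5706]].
sigma(A) ≈ {-6, 2, 5}

A is real symmetric, so its spectrum consists of real eigenvalues. Expanding the characteristic polynomial of the displayed matrix gives
  det(λ I - A) = p(λ) = λ^3 + (-1)λ^2 + (-32)λ + (60).
Solving p(λ) = 0 yields eigenvalues ≈ -6, 2, 5. (A is shown rounded to 4 decimals, so these recover the underlying integer eigenvalues to within that precision.)
Verification: the trace of A = 1 equals the sum of eigenvalues 1, and det(A) ≈ -60.0005 matches the eigenvalue product -60.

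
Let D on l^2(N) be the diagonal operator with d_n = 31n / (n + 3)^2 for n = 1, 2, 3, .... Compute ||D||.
||D|| = 31/12 (attained at n = 3)

For D diagonal, ||D|| = sup_n |d_n|. Treat f(x) = 31x / (x + 3)^2 for real x > 0. By the quotient rule, f'(x) = 31(3 - x)/(x + 3)^3, which is positive for x < 3 and negative for x > 3. So f has a unique maximum at x = 3, and since 3 is a positive integer, the supremum over n ≥ 1 is attained at n = 3: d_3 = 31·3/(3 + 3)^2 = 31·3/36 = 31/12. Hence ||D|| = 31/12.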